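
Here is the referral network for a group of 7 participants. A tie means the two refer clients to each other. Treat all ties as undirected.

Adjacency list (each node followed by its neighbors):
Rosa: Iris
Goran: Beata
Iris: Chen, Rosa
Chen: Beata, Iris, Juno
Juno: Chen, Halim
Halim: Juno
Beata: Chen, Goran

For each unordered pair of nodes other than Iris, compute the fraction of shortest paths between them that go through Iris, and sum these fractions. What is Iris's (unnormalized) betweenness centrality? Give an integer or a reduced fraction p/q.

5

Pairs whose geodesics pass through Iris — Chen–Rosa: 1; Beata–Rosa: 1; Juno–Rosa: 1; Rosa–Goran: 1; Rosa–Halim: 1.
All other pairs contribute 0.
Summing the contributions gives betweenness(Iris) = 5.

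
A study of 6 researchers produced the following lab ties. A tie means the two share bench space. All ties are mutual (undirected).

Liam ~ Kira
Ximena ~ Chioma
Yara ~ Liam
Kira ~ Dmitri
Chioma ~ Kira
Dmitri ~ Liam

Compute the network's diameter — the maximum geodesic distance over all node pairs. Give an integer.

4

Eccentricity of each node (its greatest distance to any other): Chioma:3, Dmitri:3, Kira:2, Liam:3, Ximena:4, Yara:4.
The maximum eccentricity is 4, realized for instance by the pair Yara–Ximena via Yara – Liam – Kira – Chioma – Ximena. So the diameter is 4.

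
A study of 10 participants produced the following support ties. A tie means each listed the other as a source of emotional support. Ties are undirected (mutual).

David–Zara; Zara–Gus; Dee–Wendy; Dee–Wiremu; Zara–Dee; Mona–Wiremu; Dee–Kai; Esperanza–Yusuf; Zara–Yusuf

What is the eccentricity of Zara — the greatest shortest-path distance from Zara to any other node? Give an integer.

3

Distances from Zara: David:1, Dee:1, Esperanza:2, Gus:1, Kai:2, Mona:3, Wendy:2, Wiremu:2, Yusuf:1.
The largest is 3 (to Mona), so the eccentricity of Zara is 3.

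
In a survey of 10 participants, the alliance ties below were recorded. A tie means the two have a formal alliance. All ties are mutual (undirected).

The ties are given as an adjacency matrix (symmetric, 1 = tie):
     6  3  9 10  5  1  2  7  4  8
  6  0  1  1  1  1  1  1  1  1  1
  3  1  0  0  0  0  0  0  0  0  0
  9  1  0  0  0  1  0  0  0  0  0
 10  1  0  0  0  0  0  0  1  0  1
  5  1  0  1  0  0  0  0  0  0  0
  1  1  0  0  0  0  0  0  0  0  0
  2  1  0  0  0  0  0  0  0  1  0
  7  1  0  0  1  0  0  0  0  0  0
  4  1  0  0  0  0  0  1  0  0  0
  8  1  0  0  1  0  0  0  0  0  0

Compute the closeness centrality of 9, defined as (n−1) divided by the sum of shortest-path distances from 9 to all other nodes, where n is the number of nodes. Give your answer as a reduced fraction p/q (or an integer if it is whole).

9/16

Distances from 9: 1:2, 2:2, 3:2, 4:2, 5:1, 6:1, 7:2, 8:2, 10:2. Sum = 16.
n = 10, so closeness = 9/16.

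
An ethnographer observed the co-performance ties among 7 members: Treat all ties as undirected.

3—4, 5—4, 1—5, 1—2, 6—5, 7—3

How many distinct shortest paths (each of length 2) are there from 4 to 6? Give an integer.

1

The shortest distance is 2, and the only length-2 path is 4–5–6. So there is exactly 1 shortest path.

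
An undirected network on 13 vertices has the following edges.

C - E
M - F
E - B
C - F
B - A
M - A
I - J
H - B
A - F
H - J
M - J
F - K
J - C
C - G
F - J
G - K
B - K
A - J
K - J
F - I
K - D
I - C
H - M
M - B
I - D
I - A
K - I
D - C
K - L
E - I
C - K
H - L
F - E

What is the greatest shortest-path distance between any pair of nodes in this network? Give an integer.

3

Eccentricity of each node (its greatest distance to any other): A:3, B:2, C:2, D:3, E:3, F:2, G:3, H:3, I:2, J:2, K:2, L:3, M:3.
The maximum eccentricity is 3, realized for instance by the pair H–D via H – J – I – D. So the diameter is 3.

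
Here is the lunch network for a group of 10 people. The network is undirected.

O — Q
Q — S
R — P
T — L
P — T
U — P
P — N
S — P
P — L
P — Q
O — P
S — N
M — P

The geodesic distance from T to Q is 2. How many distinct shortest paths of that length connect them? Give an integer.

The shortest distance is 2, and the only length-2 path is T–P–Q. So there is exactly 1 shortest path.

1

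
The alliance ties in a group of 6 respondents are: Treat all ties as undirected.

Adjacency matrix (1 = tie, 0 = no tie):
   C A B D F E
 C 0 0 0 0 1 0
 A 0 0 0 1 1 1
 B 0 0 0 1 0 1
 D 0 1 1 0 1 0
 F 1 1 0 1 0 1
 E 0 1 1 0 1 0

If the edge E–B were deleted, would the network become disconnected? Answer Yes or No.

No

Even without that edge, E still reaches B via E – A – D – B, so the network stays connected. Not a bridge.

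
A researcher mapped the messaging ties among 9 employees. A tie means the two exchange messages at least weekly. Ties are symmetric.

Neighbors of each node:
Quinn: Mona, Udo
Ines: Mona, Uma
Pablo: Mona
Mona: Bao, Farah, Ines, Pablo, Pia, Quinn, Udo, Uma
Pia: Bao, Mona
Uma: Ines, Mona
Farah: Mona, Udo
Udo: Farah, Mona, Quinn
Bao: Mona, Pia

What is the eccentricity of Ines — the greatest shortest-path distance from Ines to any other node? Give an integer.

2

Distances from Ines: Bao:2, Farah:2, Mona:1, Pablo:2, Pia:2, Quinn:2, Udo:2, Uma:1.
The largest is 2 (to Bao, Udo, Pablo, Farah, Quinn, and Pia), so the eccentricity of Ines is 2.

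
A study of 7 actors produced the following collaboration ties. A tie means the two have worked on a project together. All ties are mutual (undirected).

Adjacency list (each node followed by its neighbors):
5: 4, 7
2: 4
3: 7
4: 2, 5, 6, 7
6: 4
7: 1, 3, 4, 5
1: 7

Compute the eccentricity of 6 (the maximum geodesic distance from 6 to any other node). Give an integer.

3

Distances from 6: 1:3, 2:2, 3:3, 4:1, 5:2, 7:2.
The largest is 3 (to 3 and 1), so the eccentricity of 6 is 3.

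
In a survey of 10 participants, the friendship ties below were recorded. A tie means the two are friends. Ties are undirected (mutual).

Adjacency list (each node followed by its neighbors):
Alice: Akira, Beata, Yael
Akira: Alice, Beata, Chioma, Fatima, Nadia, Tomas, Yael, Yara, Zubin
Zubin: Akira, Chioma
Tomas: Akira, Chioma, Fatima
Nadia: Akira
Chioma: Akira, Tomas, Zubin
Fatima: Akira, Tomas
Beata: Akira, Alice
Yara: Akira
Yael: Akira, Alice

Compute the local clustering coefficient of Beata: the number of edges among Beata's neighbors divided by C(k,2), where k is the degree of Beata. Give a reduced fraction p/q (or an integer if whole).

Beata's neighbors: Akira and Alice (k = 2).
Possible neighbor pairs: C(2,2) = 1. Edges among them: Akira–Alice → e = 1.
Clustering(Beata) = 1/1.

1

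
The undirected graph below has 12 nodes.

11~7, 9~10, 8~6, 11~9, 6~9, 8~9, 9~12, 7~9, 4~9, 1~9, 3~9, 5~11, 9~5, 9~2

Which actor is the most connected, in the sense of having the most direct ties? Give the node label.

Degrees — 1:1, 2:1, 3:1, 4:1, 5:2, 6:2, 7:2, 8:2, 9:11, 10:1, 11:3, 12:1.
The maximum is 11, attained only by 9.

9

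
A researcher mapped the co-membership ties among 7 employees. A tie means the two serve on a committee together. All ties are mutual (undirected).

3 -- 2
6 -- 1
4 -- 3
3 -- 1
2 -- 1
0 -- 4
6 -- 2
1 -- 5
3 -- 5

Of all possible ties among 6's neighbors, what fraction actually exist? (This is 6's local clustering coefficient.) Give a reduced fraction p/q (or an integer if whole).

6's neighbors: 1 and 2 (k = 2).
Possible neighbor pairs: C(2,2) = 1. Edges among them: 1–2 → e = 1.
Clustering(6) = 1/1.

1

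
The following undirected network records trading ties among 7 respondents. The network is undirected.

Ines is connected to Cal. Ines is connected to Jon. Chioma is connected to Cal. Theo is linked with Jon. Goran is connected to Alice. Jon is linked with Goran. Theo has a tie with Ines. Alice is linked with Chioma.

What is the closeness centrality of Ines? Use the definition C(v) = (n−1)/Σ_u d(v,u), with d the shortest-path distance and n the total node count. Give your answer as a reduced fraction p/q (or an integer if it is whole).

3/5

Distances from Ines: Alice:3, Cal:1, Chioma:2, Goran:2, Jon:1, Theo:1. Sum = 10.
n = 7, so closeness = 6/10 = 3/5.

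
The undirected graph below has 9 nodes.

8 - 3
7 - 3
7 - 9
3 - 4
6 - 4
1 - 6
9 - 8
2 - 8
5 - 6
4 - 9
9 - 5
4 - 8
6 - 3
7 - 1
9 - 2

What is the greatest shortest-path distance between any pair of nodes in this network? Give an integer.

3

Eccentricity of each node (its greatest distance to any other): 1:3, 2:3, 3:2, 4:2, 5:2, 6:3, 7:2, 8:3, 9:2.
The maximum eccentricity is 3, realized for instance by the pair 1–2 via 1 – 7 – 9 – 2. So the diameter is 3.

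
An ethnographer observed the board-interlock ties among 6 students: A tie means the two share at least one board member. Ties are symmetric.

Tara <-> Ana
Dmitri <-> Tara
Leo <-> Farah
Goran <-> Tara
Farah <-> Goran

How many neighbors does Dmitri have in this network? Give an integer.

Dmitri is directly tied to Tara. That is 1 neighbor, so the degree of Dmitri is 1.

1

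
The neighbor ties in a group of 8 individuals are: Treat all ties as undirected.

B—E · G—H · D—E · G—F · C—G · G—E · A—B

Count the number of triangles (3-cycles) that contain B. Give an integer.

B's neighbors are A and E, but none of them are tied to each other, so no triangle contains B.

0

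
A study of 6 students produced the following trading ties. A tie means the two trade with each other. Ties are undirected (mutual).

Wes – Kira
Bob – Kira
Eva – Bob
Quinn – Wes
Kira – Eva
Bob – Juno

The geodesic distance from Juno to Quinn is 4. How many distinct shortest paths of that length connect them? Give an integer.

1

The shortest distance is 4, and the only length-4 path is Juno–Bob–Kira–Wes–Quinn. So there is exactly 1 shortest path.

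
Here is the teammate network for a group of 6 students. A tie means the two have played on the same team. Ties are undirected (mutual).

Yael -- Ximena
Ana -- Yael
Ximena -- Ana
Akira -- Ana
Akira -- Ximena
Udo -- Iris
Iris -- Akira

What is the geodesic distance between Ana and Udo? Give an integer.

3

One shortest route is Ana – Akira – Iris – Udo, which uses 3 edges, and at distance 2 from Ana we only reach {Iris}, which does not include Udo. So d(Ana,Udo) = 3.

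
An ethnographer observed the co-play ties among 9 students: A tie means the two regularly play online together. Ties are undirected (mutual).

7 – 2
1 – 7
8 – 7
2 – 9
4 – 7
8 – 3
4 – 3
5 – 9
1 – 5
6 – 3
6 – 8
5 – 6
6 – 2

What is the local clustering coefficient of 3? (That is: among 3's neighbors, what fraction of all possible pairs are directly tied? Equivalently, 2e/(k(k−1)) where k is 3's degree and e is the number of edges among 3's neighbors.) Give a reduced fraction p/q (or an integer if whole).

1/3

3's neighbors: 4, 6, and 8 (k = 3).
Possible neighbor pairs: C(3,2) = 3. Edges among them: 6–8 → e = 1.
Clustering(3) = 1/3.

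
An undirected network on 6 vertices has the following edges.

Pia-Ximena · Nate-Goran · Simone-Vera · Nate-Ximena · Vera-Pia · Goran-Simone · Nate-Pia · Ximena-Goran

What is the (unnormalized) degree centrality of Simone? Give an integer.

2

Simone is directly tied to Goran and Vera. That is 2 neighbors, so the degree of Simone is 2.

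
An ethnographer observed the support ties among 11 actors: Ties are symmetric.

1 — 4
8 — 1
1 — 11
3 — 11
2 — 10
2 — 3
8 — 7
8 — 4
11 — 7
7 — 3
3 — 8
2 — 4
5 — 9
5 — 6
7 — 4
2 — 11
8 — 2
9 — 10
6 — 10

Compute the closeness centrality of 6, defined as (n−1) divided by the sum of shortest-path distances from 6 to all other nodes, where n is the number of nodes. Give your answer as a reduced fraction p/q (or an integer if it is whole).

Distances from 6: 1:4, 2:2, 3:3, 4:3, 5:1, 7:4, 8:3, 9:2, 10:1, 11:3. Sum = 26.
n = 11, so closeness = 10/26 = 5/13.

5/13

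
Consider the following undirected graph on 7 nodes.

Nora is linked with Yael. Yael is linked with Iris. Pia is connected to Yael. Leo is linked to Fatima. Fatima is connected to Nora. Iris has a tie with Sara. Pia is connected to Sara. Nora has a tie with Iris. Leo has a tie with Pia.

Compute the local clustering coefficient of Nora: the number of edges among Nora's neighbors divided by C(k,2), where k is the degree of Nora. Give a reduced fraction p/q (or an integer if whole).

1/3

Nora's neighbors: Fatima, Iris, and Yael (k = 3).
Possible neighbor pairs: C(3,2) = 3. Edges among them: Iris–Yael → e = 1.
Clustering(Nora) = 1/3.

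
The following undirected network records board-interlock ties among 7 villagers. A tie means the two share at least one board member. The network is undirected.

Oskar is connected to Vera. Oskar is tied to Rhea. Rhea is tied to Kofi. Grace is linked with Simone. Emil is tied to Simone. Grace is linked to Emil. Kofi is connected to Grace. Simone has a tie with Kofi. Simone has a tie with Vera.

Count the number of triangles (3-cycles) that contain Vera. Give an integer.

Vera's neighbors are Oskar and Simone, but none of them are tied to each other, so no triangle contains Vera.

0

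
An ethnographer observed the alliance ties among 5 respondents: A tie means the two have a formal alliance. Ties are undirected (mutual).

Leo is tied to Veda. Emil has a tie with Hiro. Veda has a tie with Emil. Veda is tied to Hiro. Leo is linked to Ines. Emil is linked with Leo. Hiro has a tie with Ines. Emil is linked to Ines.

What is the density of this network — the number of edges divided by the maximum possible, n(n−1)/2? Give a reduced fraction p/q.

There are 8 edges and 5 nodes, so the maximum possible is C(5,2) = 10.
Density = 8/10 = 4/5.

4/5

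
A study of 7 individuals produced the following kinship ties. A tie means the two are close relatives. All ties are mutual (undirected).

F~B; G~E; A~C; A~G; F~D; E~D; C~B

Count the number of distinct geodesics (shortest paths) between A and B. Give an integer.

1

The shortest distance is 2, and the only length-2 path is A–C–B. So there is exactly 1 shortest path.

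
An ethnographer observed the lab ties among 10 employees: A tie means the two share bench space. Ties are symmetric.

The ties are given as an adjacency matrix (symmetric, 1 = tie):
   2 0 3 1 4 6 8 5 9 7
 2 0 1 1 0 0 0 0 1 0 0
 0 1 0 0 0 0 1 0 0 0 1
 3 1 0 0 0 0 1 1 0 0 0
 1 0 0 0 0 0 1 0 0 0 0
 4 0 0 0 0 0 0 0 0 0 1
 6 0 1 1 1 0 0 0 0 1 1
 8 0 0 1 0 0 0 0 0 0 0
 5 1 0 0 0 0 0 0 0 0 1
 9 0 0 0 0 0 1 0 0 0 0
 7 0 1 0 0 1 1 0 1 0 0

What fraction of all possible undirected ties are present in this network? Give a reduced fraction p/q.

4/15

There are 12 edges and 10 nodes, so the maximum possible is C(10,2) = 45.
Density = 12/45 = 4/15.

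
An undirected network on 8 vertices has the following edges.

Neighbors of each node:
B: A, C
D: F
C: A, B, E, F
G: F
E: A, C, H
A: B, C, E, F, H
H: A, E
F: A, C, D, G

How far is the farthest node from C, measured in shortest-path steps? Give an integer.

Distances from C: A:1, B:1, D:2, E:1, F:1, G:2, H:2.
The largest is 2 (to H, G, and D), so the eccentricity of C is 2.

2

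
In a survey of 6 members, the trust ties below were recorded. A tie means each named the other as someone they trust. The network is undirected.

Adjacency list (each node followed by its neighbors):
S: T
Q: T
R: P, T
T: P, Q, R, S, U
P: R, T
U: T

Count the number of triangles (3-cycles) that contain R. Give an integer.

R's neighbors: P and T.
Neighbor pairs that are themselves tied: R–P–T. Each forms one triangle with R, for 1 in total.

1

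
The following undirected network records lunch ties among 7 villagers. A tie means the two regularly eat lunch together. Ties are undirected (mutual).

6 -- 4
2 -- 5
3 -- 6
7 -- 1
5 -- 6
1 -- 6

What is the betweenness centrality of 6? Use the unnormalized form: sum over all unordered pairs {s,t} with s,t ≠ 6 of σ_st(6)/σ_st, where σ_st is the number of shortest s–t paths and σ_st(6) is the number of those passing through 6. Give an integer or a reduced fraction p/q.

Pairs whose geodesics pass through 6 — 7–2: 1; 7–3: 1; 7–4: 1; 7–5: 1; 2–3: 1; 2–1: 1; 2–4: 1; 3–1: 1; 3–4: 1; 3–5: 1; 1–4: 1; 1–5: 1; 4–5: 1.
All other pairs contribute 0.
Summing the contributions gives betweenness(6) = 13.

13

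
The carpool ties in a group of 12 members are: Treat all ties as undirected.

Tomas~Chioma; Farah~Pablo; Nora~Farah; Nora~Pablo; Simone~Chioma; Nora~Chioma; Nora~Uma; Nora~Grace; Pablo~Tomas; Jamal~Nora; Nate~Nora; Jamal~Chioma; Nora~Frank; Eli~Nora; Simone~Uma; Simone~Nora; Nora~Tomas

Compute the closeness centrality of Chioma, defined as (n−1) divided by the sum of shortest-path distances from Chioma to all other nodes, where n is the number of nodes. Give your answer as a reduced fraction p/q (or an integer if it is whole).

Distances from Chioma: Eli:2, Farah:2, Frank:2, Grace:2, Jamal:1, Nate:2, Nora:1, Pablo:2, Simone:1, Tomas:1, Uma:2. Sum = 18.
n = 12, so closeness = 11/18.

11/18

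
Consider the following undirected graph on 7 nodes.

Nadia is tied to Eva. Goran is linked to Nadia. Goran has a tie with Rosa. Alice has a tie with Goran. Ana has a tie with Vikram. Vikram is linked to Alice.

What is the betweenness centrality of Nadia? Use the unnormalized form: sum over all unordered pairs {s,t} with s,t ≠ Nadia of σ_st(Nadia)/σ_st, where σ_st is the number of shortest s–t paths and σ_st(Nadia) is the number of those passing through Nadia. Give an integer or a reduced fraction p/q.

Pairs whose geodesics pass through Nadia — Eva–Vikram: 1; Eva–Ana: 1; Eva–Alice: 1; Eva–Rosa: 1; Eva–Goran: 1.
All other pairs contribute 0.
Summing the contributions gives betweenness(Nadia) = 5.

5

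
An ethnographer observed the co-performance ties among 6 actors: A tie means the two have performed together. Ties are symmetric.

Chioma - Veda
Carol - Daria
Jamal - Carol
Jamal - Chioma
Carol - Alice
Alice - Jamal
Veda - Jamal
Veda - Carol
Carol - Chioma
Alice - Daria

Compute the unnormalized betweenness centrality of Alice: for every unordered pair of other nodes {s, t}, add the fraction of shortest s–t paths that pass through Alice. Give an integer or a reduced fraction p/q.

Pairs whose geodesics pass through Alice — Daria–Jamal: 1/2.
All other pairs contribute 0.
Summing the contributions gives betweenness(Alice) = 1/2.

1/2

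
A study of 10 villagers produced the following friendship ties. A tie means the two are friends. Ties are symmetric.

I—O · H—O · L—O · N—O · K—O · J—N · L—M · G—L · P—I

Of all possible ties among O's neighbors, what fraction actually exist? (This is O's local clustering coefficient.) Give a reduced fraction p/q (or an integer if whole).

O's neighbors: H, I, K, L, and N (k = 5).
Possible neighbor pairs: C(5,2) = 10. Edges among them: none → e = 0.
Clustering(O) = 0/10 = 0.

0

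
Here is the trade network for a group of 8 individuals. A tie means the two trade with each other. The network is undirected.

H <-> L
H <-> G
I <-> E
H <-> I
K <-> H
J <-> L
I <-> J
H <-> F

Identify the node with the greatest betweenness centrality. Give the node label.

Unnormalized betweenness of each node: E:0, F:0, G:0, H:16, I:8, J:1, K:0, L:2.
H has the largest value, 16, making it the main broker — the node through which the most shortest paths run.

H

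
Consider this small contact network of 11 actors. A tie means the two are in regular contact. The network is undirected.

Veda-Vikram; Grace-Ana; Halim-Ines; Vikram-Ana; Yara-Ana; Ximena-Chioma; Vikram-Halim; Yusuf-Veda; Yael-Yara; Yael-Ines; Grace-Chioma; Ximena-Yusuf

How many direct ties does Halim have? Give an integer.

Halim is directly tied to Ines and Vikram. That is 2 neighbors, so the degree of Halim is 2.

2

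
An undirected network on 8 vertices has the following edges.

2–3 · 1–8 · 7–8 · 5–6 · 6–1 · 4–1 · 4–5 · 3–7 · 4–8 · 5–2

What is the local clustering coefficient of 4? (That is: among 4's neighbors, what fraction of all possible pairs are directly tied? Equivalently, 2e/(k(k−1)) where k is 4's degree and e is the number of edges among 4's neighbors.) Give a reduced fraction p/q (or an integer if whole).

4's neighbors: 1, 5, and 8 (k = 3).
Possible neighbor pairs: C(3,2) = 3. Edges among them: 1–8 → e = 1.
Clustering(4) = 1/3.

1/3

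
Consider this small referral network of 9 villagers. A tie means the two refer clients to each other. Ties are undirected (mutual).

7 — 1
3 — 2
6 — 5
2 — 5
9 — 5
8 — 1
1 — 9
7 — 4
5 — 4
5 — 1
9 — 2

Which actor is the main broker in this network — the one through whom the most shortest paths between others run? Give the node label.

Unnormalized betweenness of each node: 1:31/3, 2:7, 3:0, 4:5/3, 5:43/3, 6:0, 7:1, 8:0, 9:8/3.
5 has the largest value, 43/3, making it the main broker — the node through which the most shortest paths run.

5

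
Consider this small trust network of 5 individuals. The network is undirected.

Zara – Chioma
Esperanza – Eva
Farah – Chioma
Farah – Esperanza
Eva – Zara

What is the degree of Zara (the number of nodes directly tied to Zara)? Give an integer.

Zara is directly tied to Chioma and Eva. That is 2 neighbors, so the degree of Zara is 2.

2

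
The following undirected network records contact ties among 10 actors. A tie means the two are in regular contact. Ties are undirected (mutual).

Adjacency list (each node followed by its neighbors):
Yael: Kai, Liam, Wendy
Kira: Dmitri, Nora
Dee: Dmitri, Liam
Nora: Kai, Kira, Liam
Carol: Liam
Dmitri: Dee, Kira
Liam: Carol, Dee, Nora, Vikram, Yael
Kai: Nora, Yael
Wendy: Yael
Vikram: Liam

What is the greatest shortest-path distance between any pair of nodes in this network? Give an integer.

Eccentricity of each node (its greatest distance to any other): Carol:3, Dee:3, Dmitri:4, Kai:3, Kira:4, Liam:2, Nora:3, Vikram:3, Wendy:4, Yael:3.
The maximum eccentricity is 4, realized for instance by the pair Dmitri–Wendy via Dmitri – Dee – Liam – Yael – Wendy. So the diameter is 4.

4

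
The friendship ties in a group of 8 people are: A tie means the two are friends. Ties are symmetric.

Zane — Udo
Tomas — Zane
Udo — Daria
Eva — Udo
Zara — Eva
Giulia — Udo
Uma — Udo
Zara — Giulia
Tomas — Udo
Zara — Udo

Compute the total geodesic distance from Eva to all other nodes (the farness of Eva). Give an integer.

12

Distances from Eva: Daria:2, Giulia:2, Tomas:2, Udo:1, Uma:2, Zane:2, Zara:1.
Sum = 2 + 2 + 2 + 1 + 2 + 2 + 1 = 12.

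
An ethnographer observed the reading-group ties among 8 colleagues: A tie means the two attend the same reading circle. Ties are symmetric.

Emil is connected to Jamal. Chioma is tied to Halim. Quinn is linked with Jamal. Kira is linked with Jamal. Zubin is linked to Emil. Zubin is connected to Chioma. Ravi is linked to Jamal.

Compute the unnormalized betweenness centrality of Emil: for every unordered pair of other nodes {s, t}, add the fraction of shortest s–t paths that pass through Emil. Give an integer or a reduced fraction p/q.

Pairs whose geodesics pass through Emil — Chioma–Jamal: 1; Chioma–Kira: 1; Chioma–Quinn: 1; Chioma–Ravi: 1; Jamal–Halim: 1; Jamal–Zubin: 1; Halim–Kira: 1; Halim–Quinn: 1; Halim–Ravi: 1; Kira–Zubin: 1; Quinn–Zubin: 1; Ravi–Zubin: 1.
All other pairs contribute 0.
Summing the contributions gives betweenness(Emil) = 12.

12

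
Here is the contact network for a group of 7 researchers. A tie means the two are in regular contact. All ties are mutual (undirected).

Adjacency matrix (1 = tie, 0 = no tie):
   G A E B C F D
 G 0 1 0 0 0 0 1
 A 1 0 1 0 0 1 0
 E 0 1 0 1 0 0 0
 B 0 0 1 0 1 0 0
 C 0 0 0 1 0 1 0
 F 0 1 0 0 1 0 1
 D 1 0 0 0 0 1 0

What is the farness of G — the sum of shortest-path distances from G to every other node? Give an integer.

Distances from G: A:1, B:3, C:3, D:1, E:2, F:2.
Sum = 1 + 3 + 3 + 1 + 2 + 2 = 12.

12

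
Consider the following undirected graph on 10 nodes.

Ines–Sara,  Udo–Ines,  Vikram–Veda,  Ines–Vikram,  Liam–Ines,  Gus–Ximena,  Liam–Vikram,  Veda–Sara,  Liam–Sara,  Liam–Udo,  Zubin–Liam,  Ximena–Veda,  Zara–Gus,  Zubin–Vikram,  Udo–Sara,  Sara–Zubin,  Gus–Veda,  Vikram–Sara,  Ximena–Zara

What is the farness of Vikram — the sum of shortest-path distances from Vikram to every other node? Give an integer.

Distances from Vikram: Gus:2, Ines:1, Liam:1, Sara:1, Udo:2, Veda:1, Ximena:2, Zara:3, Zubin:1.
Sum = 2 + 1 + 1 + 1 + 2 + 1 + 2 + 3 + 1 = 14.

14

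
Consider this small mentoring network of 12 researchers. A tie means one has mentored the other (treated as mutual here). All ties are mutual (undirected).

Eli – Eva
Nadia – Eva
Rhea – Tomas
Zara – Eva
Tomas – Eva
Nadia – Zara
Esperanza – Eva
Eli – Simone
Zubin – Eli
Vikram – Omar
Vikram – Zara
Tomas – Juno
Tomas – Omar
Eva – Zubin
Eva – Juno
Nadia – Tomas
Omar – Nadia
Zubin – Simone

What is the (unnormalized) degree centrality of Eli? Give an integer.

3

Eli is directly tied to Eva, Simone, and Zubin. That is 3 neighbors, so the degree of Eli is 3.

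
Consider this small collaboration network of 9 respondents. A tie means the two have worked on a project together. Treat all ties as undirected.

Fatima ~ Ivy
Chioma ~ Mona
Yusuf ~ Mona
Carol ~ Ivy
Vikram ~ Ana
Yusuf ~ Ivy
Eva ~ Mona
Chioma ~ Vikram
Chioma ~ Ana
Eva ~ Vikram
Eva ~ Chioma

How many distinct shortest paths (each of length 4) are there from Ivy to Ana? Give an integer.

The shortest distance is 4, and the only length-4 path is Ivy–Yusuf–Mona–Chioma–Ana. So there is exactly 1 shortest path.

1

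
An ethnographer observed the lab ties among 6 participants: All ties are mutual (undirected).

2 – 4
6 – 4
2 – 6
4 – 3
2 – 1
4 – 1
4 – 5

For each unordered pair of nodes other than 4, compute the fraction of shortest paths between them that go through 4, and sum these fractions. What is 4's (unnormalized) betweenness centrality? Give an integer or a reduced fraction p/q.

Pairs whose geodesics pass through 4 — 6–5: 1; 6–1: 1/2; 6–3: 1; 2–5: 1; 2–3: 1; 5–1: 1; 5–3: 1; 1–3: 1.
All other pairs contribute 0.
Summing the contributions gives betweenness(4) = 15/2.

15/2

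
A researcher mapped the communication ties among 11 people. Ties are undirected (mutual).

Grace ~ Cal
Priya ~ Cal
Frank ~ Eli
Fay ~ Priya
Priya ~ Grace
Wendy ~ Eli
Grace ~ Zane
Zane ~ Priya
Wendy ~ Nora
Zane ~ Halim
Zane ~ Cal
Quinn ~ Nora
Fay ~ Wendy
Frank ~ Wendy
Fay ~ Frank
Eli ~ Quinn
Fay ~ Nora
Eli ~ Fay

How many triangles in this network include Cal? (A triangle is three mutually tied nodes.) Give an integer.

3

Cal's neighbors: Grace, Priya, and Zane.
Neighbor pairs that are themselves tied: Cal–Grace–Priya; Cal–Grace–Zane; Cal–Priya–Zane. Each forms one triangle with Cal, for 3 in total.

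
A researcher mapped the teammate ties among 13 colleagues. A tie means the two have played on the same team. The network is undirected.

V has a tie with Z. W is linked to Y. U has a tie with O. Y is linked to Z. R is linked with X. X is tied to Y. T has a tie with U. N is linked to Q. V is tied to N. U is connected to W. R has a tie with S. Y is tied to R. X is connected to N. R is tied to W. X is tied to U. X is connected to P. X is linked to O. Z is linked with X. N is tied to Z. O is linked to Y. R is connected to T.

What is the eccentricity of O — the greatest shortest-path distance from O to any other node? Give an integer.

3

Distances from O: N:2, P:2, Q:3, R:2, S:3, T:2, U:1, V:3, W:2, X:1, Y:1, Z:2.
The largest is 3 (to S, V, and Q), so the eccentricity of O is 3.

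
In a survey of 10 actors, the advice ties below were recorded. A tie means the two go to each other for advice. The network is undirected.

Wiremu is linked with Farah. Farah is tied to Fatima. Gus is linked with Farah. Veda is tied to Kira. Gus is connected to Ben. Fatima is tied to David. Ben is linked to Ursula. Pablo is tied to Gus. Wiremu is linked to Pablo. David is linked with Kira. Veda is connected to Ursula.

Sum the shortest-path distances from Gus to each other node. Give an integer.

19

Distances from Gus: Ben:1, David:3, Farah:1, Fatima:2, Kira:4, Pablo:1, Ursula:2, Veda:3, Wiremu:2.
Sum = 1 + 3 + 1 + 2 + 4 + 1 + 2 + 3 + 2 = 19.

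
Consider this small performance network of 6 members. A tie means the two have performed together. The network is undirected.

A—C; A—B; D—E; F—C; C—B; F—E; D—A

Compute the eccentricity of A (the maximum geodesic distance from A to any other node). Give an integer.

2

Distances from A: B:1, C:1, D:1, E:2, F:2.
The largest is 2 (to E and F), so the eccentricity of A is 2.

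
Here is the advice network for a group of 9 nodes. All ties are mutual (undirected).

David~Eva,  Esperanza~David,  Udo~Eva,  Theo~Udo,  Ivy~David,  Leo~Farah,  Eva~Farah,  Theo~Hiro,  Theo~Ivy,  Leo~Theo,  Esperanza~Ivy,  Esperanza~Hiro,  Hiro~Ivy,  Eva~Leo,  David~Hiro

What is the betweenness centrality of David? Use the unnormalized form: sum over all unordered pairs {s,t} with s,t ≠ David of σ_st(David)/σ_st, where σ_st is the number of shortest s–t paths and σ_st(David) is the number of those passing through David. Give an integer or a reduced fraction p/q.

Pairs whose geodesics pass through David — Ivy–Farah: 1/2; Ivy–Eva: 1; Esperanza–Leo: 1/3; Esperanza–Farah: 1; Esperanza–Udo: 1/3; Esperanza–Eva: 1; Farah–Hiro: 1/2; Hiro–Eva: 1.
All other pairs contribute 0.
Summing the contributions gives betweenness(David) = 17/3.

17/3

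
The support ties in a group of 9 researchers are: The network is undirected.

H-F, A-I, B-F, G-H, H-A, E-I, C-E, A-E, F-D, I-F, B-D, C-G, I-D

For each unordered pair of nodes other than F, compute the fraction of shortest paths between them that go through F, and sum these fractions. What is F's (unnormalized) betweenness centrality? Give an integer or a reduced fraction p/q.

43/6

Pairs whose geodesics pass through F — H–I: 1/2; H–D: 1; H–B: 1; G–I: 1/3; G–D: 1; G–B: 1; C–B: 2/3; E–B: 1/2; A–B: 2/3; I–B: 1/2.
All other pairs contribute 0.
Summing the contributions gives betweenness(F) = 43/6.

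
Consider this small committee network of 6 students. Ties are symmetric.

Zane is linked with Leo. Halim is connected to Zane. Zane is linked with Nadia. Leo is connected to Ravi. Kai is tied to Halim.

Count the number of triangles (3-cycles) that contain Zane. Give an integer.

0

Zane's neighbors are Halim, Leo, and Nadia, but none of them are tied to each other, so no triangle contains Zane.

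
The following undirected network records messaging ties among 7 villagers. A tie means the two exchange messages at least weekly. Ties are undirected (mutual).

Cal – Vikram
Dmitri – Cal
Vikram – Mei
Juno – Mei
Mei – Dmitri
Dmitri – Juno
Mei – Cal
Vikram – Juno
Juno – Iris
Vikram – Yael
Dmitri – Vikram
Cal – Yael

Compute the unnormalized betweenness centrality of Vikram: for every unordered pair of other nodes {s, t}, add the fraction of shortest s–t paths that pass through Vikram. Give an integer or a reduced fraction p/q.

11/3

Pairs whose geodesics pass through Vikram — Dmitri–Yael: 1/2; Yael–Mei: 1/2; Yael–Juno: 1; Yael–Iris: 1; Juno–Cal: 1/3; Iris–Cal: 1/3.
All other pairs contribute 0.
Summing the contributions gives betweenness(Vikram) = 11/3.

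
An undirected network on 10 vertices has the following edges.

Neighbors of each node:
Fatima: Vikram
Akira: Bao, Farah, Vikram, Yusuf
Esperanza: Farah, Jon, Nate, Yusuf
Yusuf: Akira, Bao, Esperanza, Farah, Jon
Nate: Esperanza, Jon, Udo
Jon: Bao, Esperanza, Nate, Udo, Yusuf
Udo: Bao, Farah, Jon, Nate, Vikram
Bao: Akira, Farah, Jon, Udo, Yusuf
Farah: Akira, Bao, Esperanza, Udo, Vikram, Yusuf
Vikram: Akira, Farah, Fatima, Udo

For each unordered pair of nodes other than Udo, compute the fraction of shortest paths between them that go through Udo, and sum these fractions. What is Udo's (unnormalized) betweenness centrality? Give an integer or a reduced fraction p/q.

Pairs whose geodesics pass through Udo — Farah–Jon: 1/4; Farah–Nate: 1/2; Jon–Fatima: 1; Jon–Vikram: 1; Bao–Fatima: 1/3; Bao–Vikram: 1/3; Bao–Nate: 1/2; Akira–Nate: 3/7; Fatima–Nate: 1; Vikram–Nate: 1.
All other pairs contribute 0.
Summing the contributions gives betweenness(Udo) = 533/84.

533/84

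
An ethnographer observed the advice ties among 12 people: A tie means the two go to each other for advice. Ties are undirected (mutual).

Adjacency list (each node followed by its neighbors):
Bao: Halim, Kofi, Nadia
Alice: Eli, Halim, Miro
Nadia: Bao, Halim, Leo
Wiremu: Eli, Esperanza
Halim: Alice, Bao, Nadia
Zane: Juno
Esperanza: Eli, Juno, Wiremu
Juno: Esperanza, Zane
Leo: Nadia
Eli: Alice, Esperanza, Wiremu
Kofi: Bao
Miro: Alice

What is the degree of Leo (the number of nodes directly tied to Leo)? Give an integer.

1

Leo is directly tied to Nadia. That is 1 neighbor, so the degree of Leo is 1.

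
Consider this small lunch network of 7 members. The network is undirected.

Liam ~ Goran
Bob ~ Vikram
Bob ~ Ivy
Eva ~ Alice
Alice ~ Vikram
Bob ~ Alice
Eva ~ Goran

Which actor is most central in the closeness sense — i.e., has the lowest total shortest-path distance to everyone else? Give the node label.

Farness (sum of distances to all others) for each node — Alice:10, Bob:12, Eva:11, Goran:14, Ivy:17, Liam:19, Vikram:13.
The smallest farness is 10, for Alice, so Alice has the highest closeness.

Alice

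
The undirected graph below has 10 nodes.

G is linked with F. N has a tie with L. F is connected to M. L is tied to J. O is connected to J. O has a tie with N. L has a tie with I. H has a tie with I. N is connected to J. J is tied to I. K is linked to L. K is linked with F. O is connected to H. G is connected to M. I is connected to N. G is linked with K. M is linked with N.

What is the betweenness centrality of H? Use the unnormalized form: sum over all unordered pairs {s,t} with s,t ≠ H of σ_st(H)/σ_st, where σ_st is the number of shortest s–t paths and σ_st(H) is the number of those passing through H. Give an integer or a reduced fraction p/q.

Pairs whose geodesics pass through H — I–O: 1/3.
All other pairs contribute 0.
Summing the contributions gives betweenness(H) = 1/3.

1/3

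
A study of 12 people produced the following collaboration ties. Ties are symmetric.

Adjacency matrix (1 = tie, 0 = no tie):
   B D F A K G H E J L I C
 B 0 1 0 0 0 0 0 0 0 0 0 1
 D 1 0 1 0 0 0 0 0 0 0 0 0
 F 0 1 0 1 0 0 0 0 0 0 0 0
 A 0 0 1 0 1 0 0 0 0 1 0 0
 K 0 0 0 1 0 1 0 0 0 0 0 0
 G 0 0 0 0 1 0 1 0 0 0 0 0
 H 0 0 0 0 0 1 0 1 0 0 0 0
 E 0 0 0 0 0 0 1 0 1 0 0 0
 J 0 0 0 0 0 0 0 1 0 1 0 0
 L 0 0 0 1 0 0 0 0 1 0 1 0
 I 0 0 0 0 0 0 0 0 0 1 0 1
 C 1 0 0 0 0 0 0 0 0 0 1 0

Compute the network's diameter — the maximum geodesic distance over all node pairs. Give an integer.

6

Eccentricity of each node (its greatest distance to any other): A:3, B:6, C:5, D:5, E:5, F:4, G:5, H:6, I:4, J:4, K:4, L:3.
The maximum eccentricity is 6, realized for instance by the pair B–H via B – D – F – A – K – G – H. So the diameter is 6.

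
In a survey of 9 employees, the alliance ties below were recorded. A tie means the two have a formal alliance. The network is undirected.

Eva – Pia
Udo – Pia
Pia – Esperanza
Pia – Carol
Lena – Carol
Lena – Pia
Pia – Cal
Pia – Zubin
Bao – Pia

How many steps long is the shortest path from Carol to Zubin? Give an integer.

One shortest route is Carol – Pia – Zubin, which uses 2 edges, and Carol and Zubin are not directly tied, so nothing shorter exists. So d(Carol,Zubin) = 2.

2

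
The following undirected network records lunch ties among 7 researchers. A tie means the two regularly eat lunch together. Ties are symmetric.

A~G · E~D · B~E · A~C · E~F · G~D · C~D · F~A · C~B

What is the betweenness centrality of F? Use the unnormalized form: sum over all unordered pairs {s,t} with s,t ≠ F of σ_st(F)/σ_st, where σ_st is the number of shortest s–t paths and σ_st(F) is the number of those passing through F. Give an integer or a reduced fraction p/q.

Pairs whose geodesics pass through F — A–E: 1.
All other pairs contribute 0.
Summing the contributions gives betweenness(F) = 1.

1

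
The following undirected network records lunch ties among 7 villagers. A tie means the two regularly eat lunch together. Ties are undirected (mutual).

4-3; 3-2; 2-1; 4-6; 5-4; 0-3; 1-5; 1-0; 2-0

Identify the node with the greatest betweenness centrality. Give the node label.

4

Unnormalized betweenness of each node: 0:1/2, 1:2, 2:1/2, 3:4, 4:6, 5:2, 6:0.
4 has the largest value, 6, making it the main broker — the node through which the most shortest paths run.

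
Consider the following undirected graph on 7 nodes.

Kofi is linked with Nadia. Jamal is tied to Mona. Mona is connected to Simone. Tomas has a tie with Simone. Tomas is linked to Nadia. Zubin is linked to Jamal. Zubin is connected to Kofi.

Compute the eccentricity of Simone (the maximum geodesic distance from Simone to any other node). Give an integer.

Distances from Simone: Jamal:2, Kofi:3, Mona:1, Nadia:2, Tomas:1, Zubin:3.
The largest is 3 (to Kofi and Zubin), so the eccentricity of Simone is 3.

3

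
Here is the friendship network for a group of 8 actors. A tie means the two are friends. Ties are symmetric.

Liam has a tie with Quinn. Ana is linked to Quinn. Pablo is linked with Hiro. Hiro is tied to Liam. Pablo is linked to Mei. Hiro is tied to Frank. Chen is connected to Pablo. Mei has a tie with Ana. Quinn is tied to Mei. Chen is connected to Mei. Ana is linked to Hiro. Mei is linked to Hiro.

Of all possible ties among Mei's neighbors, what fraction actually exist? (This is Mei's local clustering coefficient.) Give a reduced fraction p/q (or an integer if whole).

2/5

Mei's neighbors: Ana, Chen, Hiro, Pablo, and Quinn (k = 5).
Possible neighbor pairs: C(5,2) = 10. Edges among them: Ana–Hiro, Ana–Quinn, Chen–Pablo, Hiro–Pablo → e = 4.
Clustering(Mei) = 4/10 = 2/5.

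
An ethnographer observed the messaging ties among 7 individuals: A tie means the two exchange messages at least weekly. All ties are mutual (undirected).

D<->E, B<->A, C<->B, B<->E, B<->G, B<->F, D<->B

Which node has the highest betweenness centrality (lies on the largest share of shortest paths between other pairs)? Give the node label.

B

Unnormalized betweenness of each node: A:0, B:14, C:0, D:0, E:0, F:0, G:0.
B has the largest value, 14, making it the main broker — the node through which the most shortest paths run.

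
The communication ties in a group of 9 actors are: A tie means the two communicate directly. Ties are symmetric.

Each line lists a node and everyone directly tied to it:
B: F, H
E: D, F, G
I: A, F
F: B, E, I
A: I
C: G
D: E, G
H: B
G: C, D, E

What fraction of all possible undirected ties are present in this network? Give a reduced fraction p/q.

1/4

There are 9 edges and 9 nodes, so the maximum possible is C(9,2) = 36.
Density = 9/36 = 1/4.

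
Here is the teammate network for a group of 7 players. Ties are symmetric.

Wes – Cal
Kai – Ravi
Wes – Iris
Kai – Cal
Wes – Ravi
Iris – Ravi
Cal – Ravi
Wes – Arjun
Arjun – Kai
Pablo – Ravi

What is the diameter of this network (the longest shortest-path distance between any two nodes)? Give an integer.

3

Eccentricity of each node (its greatest distance to any other): Arjun:3, Cal:2, Iris:2, Kai:2, Pablo:3, Ravi:2, Wes:2.
The maximum eccentricity is 3, realized for instance by the pair Pablo–Arjun via Pablo – Ravi – Wes – Arjun. So the diameter is 3.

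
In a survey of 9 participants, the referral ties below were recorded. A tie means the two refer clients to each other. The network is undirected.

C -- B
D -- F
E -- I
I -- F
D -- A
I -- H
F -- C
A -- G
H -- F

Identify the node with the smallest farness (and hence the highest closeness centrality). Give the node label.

Farness (sum of distances to all others) for each node — A:21, B:25, C:18, D:16, E:24, F:13, G:28, H:18, I:17.
The smallest farness is 13, for F, so F has the highest closeness.

F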